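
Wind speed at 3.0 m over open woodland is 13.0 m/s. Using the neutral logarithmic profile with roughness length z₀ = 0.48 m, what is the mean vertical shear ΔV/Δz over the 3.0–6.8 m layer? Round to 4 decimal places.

1.5276 m/s/m

Log law: V₂ = V₁ · ln(z₂/z₀)/ln(z₁/z₀) = 13.0 × 2.6509/1.8326 = 18.8049 m/s
ΔV/Δz = (18.8049 − 13.0)/(6.8 − 3.0) = 5.8049/3.8000 = 1.52762 m/s/m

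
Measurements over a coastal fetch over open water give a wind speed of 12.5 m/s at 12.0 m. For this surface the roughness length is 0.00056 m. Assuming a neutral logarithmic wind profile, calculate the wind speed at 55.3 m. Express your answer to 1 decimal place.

Log law: V(z) ∝ ln(z/z₀), so V₂/V₁ = ln(z₂/z₀) / ln(z₁/z₀).
ln(55.3/0.00056) = 11.5003, ln(12.0/0.00056) = 9.9725
V₂ = 12.5 × 11.5003/9.9725 = 12.5 × 1.1532 = 14.4151 m/s

14.4 m/s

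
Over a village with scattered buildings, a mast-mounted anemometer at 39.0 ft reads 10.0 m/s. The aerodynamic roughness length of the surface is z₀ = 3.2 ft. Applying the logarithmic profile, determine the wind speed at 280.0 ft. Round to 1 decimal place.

Log law: V(z) ∝ ln(z/z₀), so V₂/V₁ = ln(z₂/z₀) / ln(z₁/z₀).
ln(280.0/3.2) = 4.4716, ln(39.0/3.2) = 2.5004
V₂ = 10.0 × 4.4716/2.5004 = 10.0 × 1.7884 = 17.8836 m/s

17.9 m/s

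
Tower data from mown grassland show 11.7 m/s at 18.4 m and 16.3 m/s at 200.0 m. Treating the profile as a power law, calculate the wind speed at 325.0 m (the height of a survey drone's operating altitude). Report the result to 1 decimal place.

First find α: α = ln(V₂/V₁)/ln(z₂/z₁) = ln(16.3/11.7)/ln(200.0/18.4) = 0.33158/2.38597 = 0.1390
Extrapolate from 200.0 m to 325.0 m: V₃ = 16.3 × (325.0/200.0)^0.1390 = 16.3 × 1.0698 = 17.4377 m/s

17.4 m/s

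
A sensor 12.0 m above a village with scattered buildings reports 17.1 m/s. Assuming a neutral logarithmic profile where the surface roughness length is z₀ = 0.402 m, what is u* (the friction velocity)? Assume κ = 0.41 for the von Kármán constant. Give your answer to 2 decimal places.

u* ≈ 2.06 m/s

Log law: V(z) = (u*/κ) · ln(z/z₀) ⇒ u* = κ · V / ln(z/z₀)
u* = 0.41 × 17.1 / ln(12.0/0.402) = 0.41 × 17.1 / 3.3962
   = 7.0110 / 3.3962 = 2.0644 m/s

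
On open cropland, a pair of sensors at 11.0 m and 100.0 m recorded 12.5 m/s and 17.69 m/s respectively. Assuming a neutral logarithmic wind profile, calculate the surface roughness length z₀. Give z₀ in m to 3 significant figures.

Log law: V(z) ∝ ln(z/z₀). With r = V₁/V₂ = 12.5/17.69 = 0.70661,
r · ln(z₂/z₀) = ln(z₁/z₀) ⇒ ln z₀ = (ln z₁ − r·ln z₂)/(1 − r)
ln z₀ = (2.39790 − 0.70661×4.60517) / 0.29339 = -2.9183
z₀ = exp(-2.9183) = 0.05403 m

z₀ ≈ 0.0540 m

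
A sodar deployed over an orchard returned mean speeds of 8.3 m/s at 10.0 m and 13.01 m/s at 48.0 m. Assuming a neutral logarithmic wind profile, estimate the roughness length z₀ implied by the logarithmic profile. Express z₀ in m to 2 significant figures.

z₀ ≈ 0.63 m

Log law: V(z) ∝ ln(z/z₀). With r = V₁/V₂ = 8.3/13.01 = 0.63797,
r · ln(z₂/z₀) = ln(z₁/z₀) ⇒ ln z₀ = (ln z₁ − r·ln z₂)/(1 − r)
ln z₀ = (2.30259 − 0.63797×3.87120) / 0.36203 = -0.4616
z₀ = exp(-0.4616) = 0.6302 m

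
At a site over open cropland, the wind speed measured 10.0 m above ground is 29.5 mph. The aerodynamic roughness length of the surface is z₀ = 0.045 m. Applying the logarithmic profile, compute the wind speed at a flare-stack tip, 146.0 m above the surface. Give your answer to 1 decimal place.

Log law: V(z) ∝ ln(z/z₀), so V₂/V₁ = ln(z₂/z₀) / ln(z₁/z₀).
ln(146.0/0.045) = 8.0847, ln(10.0/0.045) = 5.4037
V₂ = 29.5 × 8.0847/5.4037 = 29.5 × 1.4961 = 44.1364 mph

44.1 mph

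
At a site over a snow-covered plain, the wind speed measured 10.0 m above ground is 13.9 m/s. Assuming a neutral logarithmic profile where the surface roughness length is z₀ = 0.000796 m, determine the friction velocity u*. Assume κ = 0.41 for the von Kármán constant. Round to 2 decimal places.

u* ≈ 0.60 m/s

Log law: V(z) = (u*/κ) · ln(z/z₀) ⇒ u* = κ · V / ln(z/z₀)
u* = 0.41 × 13.9 / ln(10.0/0.000796) = 0.41 × 13.9 / 9.4385
   = 5.6990 / 9.4385 = 0.6038 m/s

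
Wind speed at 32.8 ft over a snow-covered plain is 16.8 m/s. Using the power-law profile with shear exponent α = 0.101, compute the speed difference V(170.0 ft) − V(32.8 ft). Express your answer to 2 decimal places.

3.04 m/s

Power law: V₂ = V₁ · (z₂/z₁)^α = 16.8 × (5.1829)^0.101 = 19.8372 m/s
ΔV = 19.8372 − 16.8 = 3.0372 m/s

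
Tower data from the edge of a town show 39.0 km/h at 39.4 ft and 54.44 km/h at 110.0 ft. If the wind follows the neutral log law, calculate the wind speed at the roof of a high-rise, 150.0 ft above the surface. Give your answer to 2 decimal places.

Log law: V ∝ ln(z/z₀). From the pair, with r = V₁/V₂ = 0.71639,
ln z₀ = (ln z₁ − r·ln z₂)/(1 − r) = (3.6738 − 0.71639×4.7005)/0.28361 = 1.0804 → z₀ = 2.946 ft
V₃ = V₁ · ln(z₃/z₀)/ln(z₁/z₀) = 39.0 × 3.9303/2.5934 = 59.1042 km/h

59.10 km/h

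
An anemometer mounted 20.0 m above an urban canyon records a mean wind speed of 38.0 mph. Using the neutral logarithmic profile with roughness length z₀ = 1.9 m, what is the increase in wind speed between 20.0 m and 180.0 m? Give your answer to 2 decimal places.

35.47 mph

Log law: V₂ = V₁ · ln(z₂/z₀)/ln(z₁/z₀) = 38.0 × 4.5511/2.3539 = 73.4710 mph
ΔV = 73.4710 − 38.0 = 35.4710 mph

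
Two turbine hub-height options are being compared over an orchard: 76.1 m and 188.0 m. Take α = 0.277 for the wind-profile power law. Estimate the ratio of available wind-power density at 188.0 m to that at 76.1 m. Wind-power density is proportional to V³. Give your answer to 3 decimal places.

2.120

Speed ratio: V_B/V_A = (z_B/z_A)^α = (188.0/76.1)^0.277 = (2.4704)^0.277 = 1.28469
Power-density ratio: P_B/P_A = (V_B/V_A)³ = (1.28469)³ = 2.12029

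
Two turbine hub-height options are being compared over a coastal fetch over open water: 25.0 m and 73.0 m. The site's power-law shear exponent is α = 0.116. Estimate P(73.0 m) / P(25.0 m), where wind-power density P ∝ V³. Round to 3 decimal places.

Speed ratio: V_B/V_A = (z_B/z_A)^α = (73.0/25.0)^0.116 = (2.9200)^0.116 = 1.13236
Power-density ratio: P_B/P_A = (V_B/V_A)³ = (1.13236)³ = 1.45196

1.452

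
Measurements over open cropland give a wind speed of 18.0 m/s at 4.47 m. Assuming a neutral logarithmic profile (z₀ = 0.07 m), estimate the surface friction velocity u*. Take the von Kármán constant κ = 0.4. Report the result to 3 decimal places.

u* ≈ 1.732 m/s

Log law: V(z) = (u*/κ) · ln(z/z₀) ⇒ u* = κ · V / ln(z/z₀)
u* = 0.4 × 18.0 / ln(4.47/0.07) = 0.4 × 18.0 / 4.1566
   = 7.2000 / 4.1566 = 1.7322 m/s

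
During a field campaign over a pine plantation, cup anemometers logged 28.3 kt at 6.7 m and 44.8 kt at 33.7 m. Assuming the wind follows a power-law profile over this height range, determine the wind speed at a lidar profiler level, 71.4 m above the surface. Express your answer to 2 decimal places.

First find α: α = ln(V₂/V₁)/ln(z₂/z₁) = ln(44.8/28.3)/ln(33.7/6.7) = 0.45935/1.61539 = 0.2844
Extrapolate from 33.7 m to 71.4 m: V₃ = 44.8 × (71.4/33.7)^0.2844 = 44.8 × 1.2380 = 55.4623 kt

55.46 kt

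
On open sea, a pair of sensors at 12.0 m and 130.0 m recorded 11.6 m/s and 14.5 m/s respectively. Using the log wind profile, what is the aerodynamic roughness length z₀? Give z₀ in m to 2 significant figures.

z₀ ≈ 0.00087 m

Log law: V(z) ∝ ln(z/z₀). With r = V₁/V₂ = 11.6/14.5 = 0.80000,
r · ln(z₂/z₀) = ln(z₁/z₀) ⇒ ln z₀ = (ln z₁ − r·ln z₂)/(1 − r)
ln z₀ = (2.48491 − 0.80000×4.86753) / 0.20000 = -7.0456
z₀ = exp(-7.0456) = 0.0008712 m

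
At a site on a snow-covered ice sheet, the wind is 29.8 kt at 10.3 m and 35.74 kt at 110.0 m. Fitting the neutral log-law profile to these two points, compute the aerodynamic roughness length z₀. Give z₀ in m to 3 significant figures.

z₀ ≈ 0.0000712 m

Log law: V(z) ∝ ln(z/z₀). With r = V₁/V₂ = 29.8/35.74 = 0.83380,
r · ln(z₂/z₀) = ln(z₁/z₀) ⇒ ln z₀ = (ln z₁ − r·ln z₂)/(1 − r)
ln z₀ = (2.33214 − 0.83380×4.70048) / 0.16620 = -9.5494
z₀ = exp(-9.5494) = 0.00007124 m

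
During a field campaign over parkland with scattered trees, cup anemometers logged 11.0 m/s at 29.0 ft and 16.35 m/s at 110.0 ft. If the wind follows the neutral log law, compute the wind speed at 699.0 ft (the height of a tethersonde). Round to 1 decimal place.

Log law: V ∝ ln(z/z₀). From the pair, with r = V₁/V₂ = 0.67278,
ln z₀ = (ln z₁ − r·ln z₂)/(1 − r) = (3.3673 − 0.67278×4.7005)/0.32722 = 0.6262 → z₀ = 1.870 ft
V₃ = V₁ · ln(z₃/z₀)/ln(z₁/z₀) = 11.0 × 5.9235/2.7411 = 23.7706 m/s

23.8 m/s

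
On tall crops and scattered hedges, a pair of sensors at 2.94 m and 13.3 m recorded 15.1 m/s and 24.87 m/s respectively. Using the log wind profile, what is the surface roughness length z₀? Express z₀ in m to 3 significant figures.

z₀ ≈ 0.285 m

Log law: V(z) ∝ ln(z/z₀). With r = V₁/V₂ = 15.1/24.87 = 0.60716,
r · ln(z₂/z₀) = ln(z₁/z₀) ⇒ ln z₀ = (ln z₁ − r·ln z₂)/(1 − r)
ln z₀ = (1.07841 − 0.60716×2.58776) / 0.39284 = -1.2544
z₀ = exp(-1.2544) = 0.2853 m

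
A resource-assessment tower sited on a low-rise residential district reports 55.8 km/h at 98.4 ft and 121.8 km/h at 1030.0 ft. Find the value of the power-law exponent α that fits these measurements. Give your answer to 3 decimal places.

Power law: V₂/V₁ = (z₂/z₁)^α ⇒ α = ln(V₂/V₁) / ln(z₂/z₁)
α = ln(121.8/55.8) / ln(1030.0/98.4) = ln(2.1828) / ln(10.4675)
  = 0.78061 / 2.34827 = 0.33242

α ≈ 0.332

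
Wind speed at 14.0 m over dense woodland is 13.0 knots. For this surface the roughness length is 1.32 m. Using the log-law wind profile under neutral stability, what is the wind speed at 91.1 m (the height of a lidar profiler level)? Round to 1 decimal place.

23.3 knots

Log law: V(z) ∝ ln(z/z₀), so V₂/V₁ = ln(z₂/z₀) / ln(z₁/z₀).
ln(91.1/1.32) = 4.2343, ln(14.0/1.32) = 2.3614
V₂ = 13.0 × 4.2343/2.3614 = 13.0 × 1.7931 = 23.3106 knots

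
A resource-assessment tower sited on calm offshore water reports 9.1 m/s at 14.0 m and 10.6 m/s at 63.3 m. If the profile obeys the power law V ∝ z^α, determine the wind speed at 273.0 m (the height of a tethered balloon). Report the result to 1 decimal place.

12.3 m/s

First find α: α = ln(V₂/V₁)/ln(z₂/z₁) = ln(10.6/9.1)/ln(63.3/14.0) = 0.15258/1.50883 = 0.1011
Extrapolate from 63.3 m to 273.0 m: V₃ = 10.6 × (273.0/63.3)^0.1011 = 10.6 × 1.1593 = 12.2884 m/s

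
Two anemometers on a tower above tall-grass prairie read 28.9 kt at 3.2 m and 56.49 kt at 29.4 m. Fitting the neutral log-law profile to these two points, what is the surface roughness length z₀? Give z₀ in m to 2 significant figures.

Log law: V(z) ∝ ln(z/z₀). With r = V₁/V₂ = 28.9/56.49 = 0.51159,
r · ln(z₂/z₀) = ln(z₁/z₀) ⇒ ln z₀ = (ln z₁ − r·ln z₂)/(1 − r)
ln z₀ = (1.16315 − 0.51159×3.38099) / 0.48841 = -1.1600
z₀ = exp(-1.1600) = 0.3135 m

z₀ ≈ 0.31 m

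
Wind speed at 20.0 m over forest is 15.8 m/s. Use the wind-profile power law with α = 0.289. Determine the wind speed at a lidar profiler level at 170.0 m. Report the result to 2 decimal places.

29.33 m/s

Power-law profile: V₂ = V₁ · (z₂/z₁)^α
V₂ = 15.8 × (170.0/20.0)^0.289 = 15.8 × (8.5000)^0.289
    = 15.8 × 1.8561 = 29.3264 m/s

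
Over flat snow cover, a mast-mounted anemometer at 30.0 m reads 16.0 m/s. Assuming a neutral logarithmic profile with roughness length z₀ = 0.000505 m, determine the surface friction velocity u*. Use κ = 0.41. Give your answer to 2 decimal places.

Log law: V(z) = (u*/κ) · ln(z/z₀) ⇒ u* = κ · V / ln(z/z₀)
u* = 0.41 × 16.0 / ln(30.0/0.000505) = 0.41 × 16.0 / 10.9921
   = 6.5600 / 10.9921 = 0.5968 m/s

u* ≈ 0.60 m/s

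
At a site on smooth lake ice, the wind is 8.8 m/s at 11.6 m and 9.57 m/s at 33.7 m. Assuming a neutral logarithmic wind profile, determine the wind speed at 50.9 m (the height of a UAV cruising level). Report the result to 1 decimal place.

Log law: V ∝ ln(z/z₀). From the pair, with r = V₁/V₂ = 0.91954,
ln z₀ = (ln z₁ − r·ln z₂)/(1 − r) = (2.4510 − 0.91954×3.5175)/0.08046 = -9.7375 → z₀ = 0.00005903 m
V₃ = V₁ · ln(z₃/z₀)/ln(z₁/z₀) = 8.8 × 13.6673/12.1885 = 9.8677 m/s

9.9 m/s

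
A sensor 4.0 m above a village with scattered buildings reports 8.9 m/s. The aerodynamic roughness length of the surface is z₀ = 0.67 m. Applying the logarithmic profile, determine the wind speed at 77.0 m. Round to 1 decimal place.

23.6 m/s

Log law: V(z) ∝ ln(z/z₀), so V₂/V₁ = ln(z₂/z₀) / ln(z₁/z₀).
ln(77.0/0.67) = 4.7443, ln(4.0/0.67) = 1.7868
V₂ = 8.9 × 4.7443/1.7868 = 8.9 × 2.6552 = 23.6315 m/s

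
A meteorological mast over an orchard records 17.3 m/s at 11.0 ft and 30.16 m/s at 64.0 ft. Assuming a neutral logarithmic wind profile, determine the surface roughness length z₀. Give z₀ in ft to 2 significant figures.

z₀ ≈ 1.0 ft

Log law: V(z) ∝ ln(z/z₀). With r = V₁/V₂ = 17.3/30.16 = 0.57361,
r · ln(z₂/z₀) = ln(z₁/z₀) ⇒ ln z₀ = (ln z₁ − r·ln z₂)/(1 − r)
ln z₀ = (2.39790 − 0.57361×4.15888) / 0.42639 = 0.0289
z₀ = exp(0.0289) = 1.029 ft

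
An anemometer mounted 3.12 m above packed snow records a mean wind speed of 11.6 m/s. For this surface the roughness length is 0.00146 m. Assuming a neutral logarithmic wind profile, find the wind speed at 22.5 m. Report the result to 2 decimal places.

14.59 m/s

Log law: V(z) ∝ ln(z/z₀), so V₂/V₁ = ln(z₂/z₀) / ln(z₁/z₀).
ln(22.5/0.00146) = 9.6428, ln(3.12/0.00146) = 7.6672
V₂ = 11.6 × 9.6428/7.6672 = 11.6 × 1.2577 = 14.5891 m/s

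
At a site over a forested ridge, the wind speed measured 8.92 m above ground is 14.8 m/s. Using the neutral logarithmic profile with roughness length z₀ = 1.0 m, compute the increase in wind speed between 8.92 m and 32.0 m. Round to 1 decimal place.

Log law: V₂ = V₁ · ln(z₂/z₀)/ln(z₁/z₀) = 14.8 × 3.4657/2.1883 = 23.4397 m/s
ΔV = 23.4397 − 14.8 = 8.6397 m/s

8.6 m/s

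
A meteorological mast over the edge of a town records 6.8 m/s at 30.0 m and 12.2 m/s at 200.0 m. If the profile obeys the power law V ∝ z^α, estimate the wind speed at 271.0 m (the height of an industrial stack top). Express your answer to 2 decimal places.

13.40 m/s

First find α: α = ln(V₂/V₁)/ln(z₂/z₁) = ln(12.2/6.8)/ln(200.0/30.0) = 0.58451/1.89712 = 0.3081
Extrapolate from 200.0 m to 271.0 m: V₃ = 12.2 × (271.0/200.0)^0.3081 = 12.2 × 1.0981 = 13.3971 m/s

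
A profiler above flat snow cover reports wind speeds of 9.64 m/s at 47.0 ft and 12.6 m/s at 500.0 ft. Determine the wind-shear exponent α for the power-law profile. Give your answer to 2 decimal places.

Power law: V₂/V₁ = (z₂/z₁)^α ⇒ α = ln(V₂/V₁) / ln(z₂/z₁)
α = ln(12.6/9.64) / ln(500.0/47.0) = ln(1.3071) / ln(10.6383)
  = 0.26778 / 2.36446 = 0.11325

α ≈ 0.11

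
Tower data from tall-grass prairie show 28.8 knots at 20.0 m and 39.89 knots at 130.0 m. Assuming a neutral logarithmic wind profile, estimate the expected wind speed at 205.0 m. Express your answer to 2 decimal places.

Log law: V ∝ ln(z/z₀). From the pair, with r = V₁/V₂ = 0.72199,
ln z₀ = (ln z₁ − r·ln z₂)/(1 − r) = (2.9957 − 0.72199×4.8675)/0.27801 = -1.8652 → z₀ = 0.1549 m
V₃ = V₁ · ln(z₃/z₀)/ln(z₁/z₀) = 28.8 × 7.1882/4.8609 = 42.5886 knots

42.59 knots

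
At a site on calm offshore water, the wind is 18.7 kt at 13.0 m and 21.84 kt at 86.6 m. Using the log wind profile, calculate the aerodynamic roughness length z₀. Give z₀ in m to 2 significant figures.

Log law: V(z) ∝ ln(z/z₀). With r = V₁/V₂ = 18.7/21.84 = 0.85623,
r · ln(z₂/z₀) = ln(z₁/z₀) ⇒ ln z₀ = (ln z₁ − r·ln z₂)/(1 − r)
ln z₀ = (2.56495 − 0.85623×4.46130) / 0.14377 = -8.7286
z₀ = exp(-8.7286) = 0.0001619 m

z₀ ≈ 0.00016 m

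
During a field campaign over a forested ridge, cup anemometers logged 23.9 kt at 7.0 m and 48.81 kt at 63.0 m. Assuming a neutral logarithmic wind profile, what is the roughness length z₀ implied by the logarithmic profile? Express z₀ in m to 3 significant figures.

z₀ ≈ 0.850 m

Log law: V(z) ∝ ln(z/z₀). With r = V₁/V₂ = 23.9/48.81 = 0.48965,
r · ln(z₂/z₀) = ln(z₁/z₀) ⇒ ln z₀ = (ln z₁ − r·ln z₂)/(1 − r)
ln z₀ = (1.94591 − 0.48965×4.14313) / 0.51035 = -0.1622
z₀ = exp(-0.1622) = 0.8502 m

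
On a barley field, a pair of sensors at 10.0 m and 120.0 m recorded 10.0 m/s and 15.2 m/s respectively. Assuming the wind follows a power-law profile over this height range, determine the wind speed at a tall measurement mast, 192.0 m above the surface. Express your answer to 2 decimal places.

16.45 m/s

First find α: α = ln(V₂/V₁)/ln(z₂/z₁) = ln(15.2/10.0)/ln(120.0/10.0) = 0.41871/2.48491 = 0.1685
Extrapolate from 120.0 m to 192.0 m: V₃ = 15.2 × (192.0/120.0)^0.1685 = 15.2 × 1.0824 = 16.4527 m/s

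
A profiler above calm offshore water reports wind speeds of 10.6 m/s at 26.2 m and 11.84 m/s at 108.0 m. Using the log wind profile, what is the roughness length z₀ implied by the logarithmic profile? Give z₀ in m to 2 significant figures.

Log law: V(z) ∝ ln(z/z₀). With r = V₁/V₂ = 10.6/11.84 = 0.89527,
r · ln(z₂/z₀) = ln(z₁/z₀) ⇒ ln z₀ = (ln z₁ − r·ln z₂)/(1 − r)
ln z₀ = (3.26576 − 0.89527×4.68213) / 0.10473 = -8.8419
z₀ = exp(-8.8419) = 0.0001445 m

z₀ ≈ 0.00014 m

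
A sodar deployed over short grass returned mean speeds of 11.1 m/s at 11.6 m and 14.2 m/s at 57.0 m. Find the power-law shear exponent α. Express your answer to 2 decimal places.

α ≈ 0.15

Power law: V₂/V₁ = (z₂/z₁)^α ⇒ α = ln(V₂/V₁) / ln(z₂/z₁)
α = ln(14.2/11.1) / ln(57.0/11.6) = ln(1.2793) / ln(4.9138)
  = 0.24630 / 1.59205 = 0.15470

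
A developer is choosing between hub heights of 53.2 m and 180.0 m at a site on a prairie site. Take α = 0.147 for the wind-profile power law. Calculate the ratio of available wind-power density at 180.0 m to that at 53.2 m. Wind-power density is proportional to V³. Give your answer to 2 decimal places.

1.71

Speed ratio: V_B/V_A = (z_B/z_A)^α = (180.0/53.2)^0.147 = (3.3835)^0.147 = 1.19623
Power-density ratio: P_B/P_A = (V_B/V_A)³ = (1.19623)³ = 1.71178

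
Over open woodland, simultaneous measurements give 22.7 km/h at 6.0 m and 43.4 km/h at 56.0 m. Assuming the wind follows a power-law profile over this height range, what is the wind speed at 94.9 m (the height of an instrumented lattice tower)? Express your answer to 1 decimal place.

First find α: α = ln(V₂/V₁)/ln(z₂/z₁) = ln(43.4/22.7)/ln(56.0/6.0) = 0.64809/2.23359 = 0.2902
Extrapolate from 56.0 m to 94.9 m: V₃ = 43.4 × (94.9/56.0)^0.2902 = 43.4 × 1.1654 = 50.5776 km/h

50.6 km/h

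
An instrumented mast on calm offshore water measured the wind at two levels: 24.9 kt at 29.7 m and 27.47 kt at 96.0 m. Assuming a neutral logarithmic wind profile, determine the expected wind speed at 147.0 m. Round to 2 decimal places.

28.40 kt

Log law: V ∝ ln(z/z₀). From the pair, with r = V₁/V₂ = 0.90644,
ln z₀ = (ln z₁ − r·ln z₂)/(1 − r) = (3.3911 − 0.90644×4.5643)/0.09356 = -7.9757 → z₀ = 0.0003437 m
V₃ = V₁ · ln(z₃/z₀)/ln(z₁/z₀) = 24.9 × 12.9661/11.3668 = 28.4034 kt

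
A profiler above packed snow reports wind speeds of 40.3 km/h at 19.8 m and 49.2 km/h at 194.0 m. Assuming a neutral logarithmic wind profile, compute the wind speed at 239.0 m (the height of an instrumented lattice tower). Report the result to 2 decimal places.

Log law: V ∝ ln(z/z₀). From the pair, with r = V₁/V₂ = 0.81911,
ln z₀ = (ln z₁ − r·ln z₂)/(1 − r) = (2.9857 − 0.81911×5.2679)/0.18089 = -7.3482 → z₀ = 0.0006437 m
V₃ = V₁ · ln(z₃/z₀)/ln(z₁/z₀) = 40.3 × 12.8247/10.3339 = 50.0135 km/h

50.01 km/h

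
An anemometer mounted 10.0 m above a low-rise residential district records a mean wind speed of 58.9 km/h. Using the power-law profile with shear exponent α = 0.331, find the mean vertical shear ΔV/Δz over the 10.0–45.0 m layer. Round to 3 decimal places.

1.086 km/h/m

Power law: V₂ = V₁ · (z₂/z₁)^α = 58.9 × (4.5000)^0.331 = 96.9011 km/h
ΔV/Δz = (96.9011 − 58.9)/(45.0 − 10.0) = 38.0011/35.0000 = 1.08575 km/h/m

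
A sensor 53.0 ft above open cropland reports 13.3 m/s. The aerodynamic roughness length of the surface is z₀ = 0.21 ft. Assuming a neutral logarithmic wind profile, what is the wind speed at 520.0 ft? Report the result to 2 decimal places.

18.79 m/s

Log law: V(z) ∝ ln(z/z₀), so V₂/V₁ = ln(z₂/z₀) / ln(z₁/z₀).
ln(520.0/0.21) = 7.8145, ln(53.0/0.21) = 5.5309
V₂ = 13.3 × 7.8145/5.5309 = 13.3 × 1.4129 = 18.7911 m/s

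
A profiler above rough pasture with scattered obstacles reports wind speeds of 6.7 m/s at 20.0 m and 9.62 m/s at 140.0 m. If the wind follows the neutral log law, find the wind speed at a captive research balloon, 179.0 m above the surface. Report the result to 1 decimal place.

10.0 m/s

Log law: V ∝ ln(z/z₀). From the pair, with r = V₁/V₂ = 0.69647,
ln z₀ = (ln z₁ − r·ln z₂)/(1 − r) = (2.9957 − 0.69647×4.9416)/0.30353 = -1.4692 → z₀ = 0.2301 m
V₃ = V₁ · ln(z₃/z₀)/ln(z₁/z₀) = 6.7 × 6.6566/4.4649 = 9.9888 m/s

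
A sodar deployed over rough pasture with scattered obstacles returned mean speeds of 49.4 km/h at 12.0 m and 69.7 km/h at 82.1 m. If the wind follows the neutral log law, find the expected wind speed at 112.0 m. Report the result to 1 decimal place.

73.0 km/h

Log law: V ∝ ln(z/z₀). From the pair, with r = V₁/V₂ = 0.70875,
ln z₀ = (ln z₁ − r·ln z₂)/(1 − r) = (2.4849 − 0.70875×4.4079)/0.29125 = -2.1948 → z₀ = 0.1114 m
V₃ = V₁ · ln(z₃/z₀)/ln(z₁/z₀) = 49.4 × 6.9133/4.6797 = 72.9784 km/h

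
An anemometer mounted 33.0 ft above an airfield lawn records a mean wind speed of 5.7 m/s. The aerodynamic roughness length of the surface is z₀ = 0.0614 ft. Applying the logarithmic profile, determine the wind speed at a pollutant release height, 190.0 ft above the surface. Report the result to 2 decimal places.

Log law: V(z) ∝ ln(z/z₀), so V₂/V₁ = ln(z₂/z₀) / ln(z₁/z₀).
ln(190.0/0.0614) = 8.0374, ln(33.0/0.0614) = 6.2869
V₂ = 5.7 × 8.0374/6.2869 = 5.7 × 1.2784 = 7.2871 m/s

7.29 m/s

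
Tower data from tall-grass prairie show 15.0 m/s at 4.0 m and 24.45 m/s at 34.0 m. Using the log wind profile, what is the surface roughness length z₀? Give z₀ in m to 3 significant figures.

Log law: V(z) ∝ ln(z/z₀). With r = V₁/V₂ = 15.0/24.45 = 0.61350,
r · ln(z₂/z₀) = ln(z₁/z₀) ⇒ ln z₀ = (ln z₁ − r·ln z₂)/(1 − r)
ln z₀ = (1.38629 − 0.61350×3.52636) / 0.38650 = -2.0106
z₀ = exp(-2.0106) = 0.1339 m

z₀ ≈ 0.134 m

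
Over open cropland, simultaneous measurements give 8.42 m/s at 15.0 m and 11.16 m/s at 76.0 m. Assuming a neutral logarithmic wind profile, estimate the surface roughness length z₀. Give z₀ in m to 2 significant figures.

Log law: V(z) ∝ ln(z/z₀). With r = V₁/V₂ = 8.42/11.16 = 0.75448,
r · ln(z₂/z₀) = ln(z₁/z₀) ⇒ ln z₀ = (ln z₁ − r·ln z₂)/(1 − r)
ln z₀ = (2.70805 − 0.75448×4.33073) / 0.24552 = -2.2784
z₀ = exp(-2.2784) = 0.1024 m

z₀ ≈ 0.10 m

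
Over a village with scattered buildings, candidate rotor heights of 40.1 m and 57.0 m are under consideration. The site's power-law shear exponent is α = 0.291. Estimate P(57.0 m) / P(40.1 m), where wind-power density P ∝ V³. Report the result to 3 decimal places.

Speed ratio: V_B/V_A = (z_B/z_A)^α = (57.0/40.1)^0.291 = (1.4214)^0.291 = 1.10776
Power-density ratio: P_B/P_A = (V_B/V_A)³ = (1.10776)³ = 1.35936

1.359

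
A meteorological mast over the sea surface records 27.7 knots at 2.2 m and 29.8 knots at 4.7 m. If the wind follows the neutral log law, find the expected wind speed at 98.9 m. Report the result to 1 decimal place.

38.2 knots

Log law: V ∝ ln(z/z₀). From the pair, with r = V₁/V₂ = 0.92953,
ln z₀ = (ln z₁ − r·ln z₂)/(1 − r) = (0.7885 − 0.92953×1.5476)/0.07047 = -9.2245 → z₀ = 0.00009859 m
V₃ = V₁ · ln(z₃/z₀)/ln(z₁/z₀) = 27.7 × 13.8186/10.0130 = 38.2280 knots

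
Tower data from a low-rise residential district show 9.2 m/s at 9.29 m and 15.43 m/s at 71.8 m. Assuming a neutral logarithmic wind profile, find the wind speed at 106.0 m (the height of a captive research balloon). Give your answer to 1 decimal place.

Log law: V ∝ ln(z/z₀). From the pair, with r = V₁/V₂ = 0.59624,
ln z₀ = (ln z₁ − r·ln z₂)/(1 − r) = (2.2289 − 0.59624×4.2739)/0.40376 = -0.7909 → z₀ = 0.4534 m
V₃ = V₁ · ln(z₃/z₀)/ln(z₁/z₀) = 9.2 × 5.4543/3.0198 = 16.6168 m/s

16.6 m/s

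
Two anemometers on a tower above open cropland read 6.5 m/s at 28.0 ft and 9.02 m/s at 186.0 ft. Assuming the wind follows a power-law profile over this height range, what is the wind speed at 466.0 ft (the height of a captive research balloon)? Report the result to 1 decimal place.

10.6 m/s

First find α: α = ln(V₂/V₁)/ln(z₂/z₁) = ln(9.02/6.5)/ln(186.0/28.0) = 0.32764/1.89354 = 0.1730
Extrapolate from 186.0 ft to 466.0 ft: V₃ = 9.02 × (466.0/186.0)^0.1730 = 9.02 × 1.1722 = 10.5736 m/s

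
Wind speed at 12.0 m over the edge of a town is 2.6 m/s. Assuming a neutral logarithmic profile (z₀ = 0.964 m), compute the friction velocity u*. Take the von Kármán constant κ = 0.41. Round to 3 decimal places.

u* ≈ 0.423 m/s

Log law: V(z) = (u*/κ) · ln(z/z₀) ⇒ u* = κ · V / ln(z/z₀)
u* = 0.41 × 2.6 / ln(12.0/0.964) = 0.41 × 2.6 / 2.5216
   = 1.0660 / 2.5216 = 0.4228 m/s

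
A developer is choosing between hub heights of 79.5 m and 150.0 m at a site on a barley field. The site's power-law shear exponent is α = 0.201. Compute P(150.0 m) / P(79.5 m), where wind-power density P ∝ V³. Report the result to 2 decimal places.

1.47

Speed ratio: V_B/V_A = (z_B/z_A)^α = (150.0/79.5)^0.201 = (1.8868)^0.201 = 1.13611
Power-density ratio: P_B/P_A = (V_B/V_A)³ = (1.13611)³ = 1.46643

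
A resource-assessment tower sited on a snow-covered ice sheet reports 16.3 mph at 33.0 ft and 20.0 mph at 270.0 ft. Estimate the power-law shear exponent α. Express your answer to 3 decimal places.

Power law: V₂/V₁ = (z₂/z₁)^α ⇒ α = ln(V₂/V₁) / ln(z₂/z₁)
α = ln(20.0/16.3) / ln(270.0/33.0) = ln(1.2270) / ln(8.1818)
  = 0.20457 / 2.10191 = 0.09732

α ≈ 0.097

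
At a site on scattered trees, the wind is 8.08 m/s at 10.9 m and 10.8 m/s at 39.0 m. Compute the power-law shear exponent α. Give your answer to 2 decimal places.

α ≈ 0.23

Power law: V₂/V₁ = (z₂/z₁)^α ⇒ α = ln(V₂/V₁) / ln(z₂/z₁)
α = ln(10.8/8.08) / ln(39.0/10.9) = ln(1.3366) / ln(3.5780)
  = 0.29015 / 1.27480 = 0.22761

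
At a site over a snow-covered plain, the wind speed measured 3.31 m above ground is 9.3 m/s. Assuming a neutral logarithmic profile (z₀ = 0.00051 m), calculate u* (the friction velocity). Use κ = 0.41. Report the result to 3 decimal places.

Log law: V(z) = (u*/κ) · ln(z/z₀) ⇒ u* = κ · V / ln(z/z₀)
u* = 0.41 × 9.3 / ln(3.31/0.00051) = 0.41 × 9.3 / 8.7780
   = 3.8130 / 8.7780 = 0.4344 m/s

u* ≈ 0.434 m/s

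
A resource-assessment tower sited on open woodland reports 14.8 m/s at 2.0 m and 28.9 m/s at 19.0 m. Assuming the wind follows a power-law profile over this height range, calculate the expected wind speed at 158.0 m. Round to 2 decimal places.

First find α: α = ln(V₂/V₁)/ln(z₂/z₁) = ln(28.9/14.8)/ln(19.0/2.0) = 0.66921/2.25129 = 0.2973
Extrapolate from 19.0 m to 158.0 m: V₃ = 28.9 × (158.0/19.0)^0.2973 = 28.9 × 1.8769 = 54.2433 m/s

54.24 m/s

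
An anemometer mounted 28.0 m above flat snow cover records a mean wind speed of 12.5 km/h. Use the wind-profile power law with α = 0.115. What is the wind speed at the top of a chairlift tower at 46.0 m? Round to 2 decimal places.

13.23 km/h

Power-law profile: V₂ = V₁ · (z₂/z₁)^α
V₂ = 12.5 × (46.0/28.0)^0.115 = 12.5 × (1.6429)^0.115
    = 12.5 × 1.0588 = 13.2344 km/h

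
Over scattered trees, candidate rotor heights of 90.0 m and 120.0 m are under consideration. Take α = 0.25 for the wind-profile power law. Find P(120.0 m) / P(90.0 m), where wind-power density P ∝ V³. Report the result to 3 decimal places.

Speed ratio: V_B/V_A = (z_B/z_A)^α = (120.0/90.0)^0.25 = (1.3333)^0.25 = 1.07457
Power-density ratio: P_B/P_A = (V_B/V_A)³ = (1.07457)³ = 1.24081

1.241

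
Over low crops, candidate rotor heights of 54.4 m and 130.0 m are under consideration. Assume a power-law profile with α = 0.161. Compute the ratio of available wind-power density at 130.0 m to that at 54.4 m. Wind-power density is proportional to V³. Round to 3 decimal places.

Speed ratio: V_B/V_A = (z_B/z_A)^α = (130.0/54.4)^0.161 = (2.3897)^0.161 = 1.15057
Power-density ratio: P_B/P_A = (V_B/V_A)³ = (1.15057)³ = 1.52314

1.523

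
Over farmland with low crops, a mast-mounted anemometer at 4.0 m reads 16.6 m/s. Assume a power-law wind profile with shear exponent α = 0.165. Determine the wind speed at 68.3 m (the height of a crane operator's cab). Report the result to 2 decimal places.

Power-law profile: V₂ = V₁ · (z₂/z₁)^α
V₂ = 16.6 × (68.3/4.0)^0.165 = 16.6 × (17.0750)^0.165
    = 16.6 × 1.5971 = 26.5123 m/s

26.51 m/s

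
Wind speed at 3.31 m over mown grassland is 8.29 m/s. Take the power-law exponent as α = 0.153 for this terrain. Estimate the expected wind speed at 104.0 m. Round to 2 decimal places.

14.05 m/s

Power-law profile: V₂ = V₁ · (z₂/z₁)^α
V₂ = 8.29 × (104.0/3.31)^0.153 = 8.29 × (31.4199)^0.153
    = 8.29 × 1.6946 = 14.0484 m/s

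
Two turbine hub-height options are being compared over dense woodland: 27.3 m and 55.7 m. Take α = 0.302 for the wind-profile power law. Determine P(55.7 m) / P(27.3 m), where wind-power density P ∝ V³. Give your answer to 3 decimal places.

Speed ratio: V_B/V_A = (z_B/z_A)^α = (55.7/27.3)^0.302 = (2.0403)^0.302 = 1.24030
Power-density ratio: P_B/P_A = (V_B/V_A)³ = (1.24030)³ = 1.90801

1.908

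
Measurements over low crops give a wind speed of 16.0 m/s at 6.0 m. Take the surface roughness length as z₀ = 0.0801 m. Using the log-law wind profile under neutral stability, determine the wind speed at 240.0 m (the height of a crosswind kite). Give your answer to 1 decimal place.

29.7 m/s

Log law: V(z) ∝ ln(z/z₀), so V₂/V₁ = ln(z₂/z₀) / ln(z₁/z₀).
ln(240.0/0.0801) = 8.0051, ln(6.0/0.0801) = 4.3162
V₂ = 16.0 × 8.0051/4.3162 = 16.0 × 1.8547 = 29.6744 m/s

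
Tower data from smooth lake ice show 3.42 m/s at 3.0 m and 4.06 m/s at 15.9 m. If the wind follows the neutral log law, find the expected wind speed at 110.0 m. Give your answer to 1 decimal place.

Log law: V ∝ ln(z/z₀). From the pair, with r = V₁/V₂ = 0.84236,
ln z₀ = (ln z₁ − r·ln z₂)/(1 − r) = (1.0986 − 0.84236×2.7663)/0.15764 = -7.8132 → z₀ = 0.0004044 m
V₃ = V₁ · ln(z₃/z₀)/ln(z₁/z₀) = 3.42 × 12.5137/8.9118 = 4.8023 m/s

4.8 m/s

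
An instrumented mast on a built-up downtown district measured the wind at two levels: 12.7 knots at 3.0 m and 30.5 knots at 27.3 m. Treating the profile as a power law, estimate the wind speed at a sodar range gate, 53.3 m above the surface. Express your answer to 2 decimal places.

39.77 knots

First find α: α = ln(V₂/V₁)/ln(z₂/z₁) = ln(30.5/12.7)/ln(27.3/3.0) = 0.87612/2.20827 = 0.3967
Extrapolate from 27.3 m to 53.3 m: V₃ = 30.5 × (53.3/27.3)^0.3967 = 30.5 × 1.3040 = 39.7723 knots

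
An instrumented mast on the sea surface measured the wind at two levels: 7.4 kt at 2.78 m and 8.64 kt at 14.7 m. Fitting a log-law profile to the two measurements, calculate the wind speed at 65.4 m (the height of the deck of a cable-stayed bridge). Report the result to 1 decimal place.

9.8 kt

Log law: V ∝ ln(z/z₀). From the pair, with r = V₁/V₂ = 0.85648,
ln z₀ = (ln z₁ − r·ln z₂)/(1 − r) = (1.0225 − 0.85648×2.6878)/0.14352 = -8.9162 → z₀ = 0.0001342 m
V₃ = V₁ · ln(z₃/z₀)/ln(z₁/z₀) = 7.4 × 13.0967/9.9387 = 9.7514 kt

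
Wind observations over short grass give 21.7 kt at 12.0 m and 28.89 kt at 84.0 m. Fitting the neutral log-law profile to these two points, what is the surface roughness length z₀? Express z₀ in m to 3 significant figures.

z₀ ≈ 0.0338 m

Log law: V(z) ∝ ln(z/z₀). With r = V₁/V₂ = 21.7/28.89 = 0.75112,
r · ln(z₂/z₀) = ln(z₁/z₀) ⇒ ln z₀ = (ln z₁ − r·ln z₂)/(1 − r)
ln z₀ = (2.48491 − 0.75112×4.43082) / 0.24888 = -3.3880
z₀ = exp(-3.3880) = 0.03378 m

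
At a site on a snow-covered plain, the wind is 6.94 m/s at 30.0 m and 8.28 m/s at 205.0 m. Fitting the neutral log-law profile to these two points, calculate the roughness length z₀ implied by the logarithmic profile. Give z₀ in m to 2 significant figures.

Log law: V(z) ∝ ln(z/z₀). With r = V₁/V₂ = 6.94/8.28 = 0.83816,
r · ln(z₂/z₀) = ln(z₁/z₀) ⇒ ln z₀ = (ln z₁ − r·ln z₂)/(1 − r)
ln z₀ = (3.40120 − 0.83816×5.32301) / 0.16184 = -6.5521
z₀ = exp(-6.5521) = 0.001427 m

z₀ ≈ 0.0014 m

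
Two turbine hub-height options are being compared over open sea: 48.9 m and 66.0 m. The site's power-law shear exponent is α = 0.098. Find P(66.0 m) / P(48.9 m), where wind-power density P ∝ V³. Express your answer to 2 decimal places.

1.09

Speed ratio: V_B/V_A = (z_B/z_A)^α = (66.0/48.9)^0.098 = (1.3497)^0.098 = 1.02982
Power-density ratio: P_B/P_A = (V_B/V_A)³ = (1.02982)³ = 1.09217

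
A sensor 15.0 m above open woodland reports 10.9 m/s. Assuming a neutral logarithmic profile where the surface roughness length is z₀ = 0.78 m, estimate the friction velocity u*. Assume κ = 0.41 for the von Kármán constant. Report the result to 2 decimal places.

u* ≈ 1.51 m/s

Log law: V(z) = (u*/κ) · ln(z/z₀) ⇒ u* = κ · V / ln(z/z₀)
u* = 0.41 × 10.9 / ln(15.0/0.78) = 0.41 × 10.9 / 2.9565
   = 4.4690 / 2.9565 = 1.5116 m/s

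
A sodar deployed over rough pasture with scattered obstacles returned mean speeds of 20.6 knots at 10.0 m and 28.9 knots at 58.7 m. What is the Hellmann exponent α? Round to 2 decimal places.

Power law: V₂/V₁ = (z₂/z₁)^α ⇒ α = ln(V₂/V₁) / ln(z₂/z₁)
α = ln(28.9/20.6) / ln(58.7/10.0) = ln(1.4029) / ln(5.8700)
  = 0.33855 / 1.76985 = 0.19129

α ≈ 0.19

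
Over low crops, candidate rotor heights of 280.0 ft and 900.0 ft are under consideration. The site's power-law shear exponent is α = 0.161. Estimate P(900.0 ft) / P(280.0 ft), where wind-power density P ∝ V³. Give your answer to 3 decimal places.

1.758

Speed ratio: V_B/V_A = (z_B/z_A)^α = (900.0/280.0)^0.161 = (3.2143)^0.161 = 1.20681
Power-density ratio: P_B/P_A = (V_B/V_A)³ = (1.20681)³ = 1.75761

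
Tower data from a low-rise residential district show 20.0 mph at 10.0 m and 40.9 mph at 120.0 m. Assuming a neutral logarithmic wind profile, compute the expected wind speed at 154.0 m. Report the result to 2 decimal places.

Log law: V ∝ ln(z/z₀). From the pair, with r = V₁/V₂ = 0.48900,
ln z₀ = (ln z₁ − r·ln z₂)/(1 − r) = (2.3026 − 0.48900×4.7875)/0.51100 = -0.0753 → z₀ = 0.9275 m
V₃ = V₁ · ln(z₃/z₀)/ln(z₁/z₀) = 20.0 × 5.1123/2.3779 = 42.9982 mph

43.00 mph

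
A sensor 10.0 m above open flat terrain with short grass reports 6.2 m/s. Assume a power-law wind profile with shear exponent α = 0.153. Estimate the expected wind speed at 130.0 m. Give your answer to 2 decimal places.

9.18 m/s

Power-law profile: V₂ = V₁ · (z₂/z₁)^α
V₂ = 6.2 × (130.0/10.0)^0.153 = 6.2 × (13.0000)^0.153
    = 6.2 × 1.4806 = 9.1796 m/s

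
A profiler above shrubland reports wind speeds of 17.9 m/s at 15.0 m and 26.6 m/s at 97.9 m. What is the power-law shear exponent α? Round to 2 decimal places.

Power law: V₂/V₁ = (z₂/z₁)^α ⇒ α = ln(V₂/V₁) / ln(z₂/z₁)
α = ln(26.6/17.9) / ln(97.9/15.0) = ln(1.4860) / ln(6.5267)
  = 0.39611 / 1.87590 = 0.21116

α ≈ 0.21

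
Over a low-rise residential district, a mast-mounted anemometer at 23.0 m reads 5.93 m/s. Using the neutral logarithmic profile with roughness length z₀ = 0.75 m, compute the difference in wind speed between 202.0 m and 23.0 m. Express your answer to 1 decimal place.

3.8 m/s

Log law: V₂ = V₁ · ln(z₂/z₀)/ln(z₁/z₀) = 5.93 × 5.5959/3.4232 = 9.6939 m/s
ΔV = 9.6939 − 5.93 = 3.7639 m/s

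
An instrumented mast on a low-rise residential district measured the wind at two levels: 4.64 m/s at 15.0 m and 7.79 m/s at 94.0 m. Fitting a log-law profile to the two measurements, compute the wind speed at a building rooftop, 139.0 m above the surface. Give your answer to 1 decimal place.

8.5 m/s

Log law: V ∝ ln(z/z₀). From the pair, with r = V₁/V₂ = 0.59564,
ln z₀ = (ln z₁ − r·ln z₂)/(1 − r) = (2.7081 − 0.59564×4.5433)/0.40436 = 0.0047 → z₀ = 1.005 m
V₃ = V₁ · ln(z₃/z₀)/ln(z₁/z₀) = 4.64 × 4.9298/2.7033 = 8.4614 m/s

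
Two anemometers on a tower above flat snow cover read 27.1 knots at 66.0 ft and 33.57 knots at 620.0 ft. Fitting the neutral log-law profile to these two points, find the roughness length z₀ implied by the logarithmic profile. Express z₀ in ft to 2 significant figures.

Log law: V(z) ∝ ln(z/z₀). With r = V₁/V₂ = 27.1/33.57 = 0.80727,
r · ln(z₂/z₀) = ln(z₁/z₀) ⇒ ln z₀ = (ln z₁ − r·ln z₂)/(1 − r)
ln z₀ = (4.18965 − 0.80727×6.42972) / 0.19273 = -5.1930
z₀ = exp(-5.1930) = 0.005555 ft

z₀ ≈ 0.0056 ft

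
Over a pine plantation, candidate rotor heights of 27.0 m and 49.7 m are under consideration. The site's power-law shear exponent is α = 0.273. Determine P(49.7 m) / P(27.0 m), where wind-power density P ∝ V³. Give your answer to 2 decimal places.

1.65

Speed ratio: V_B/V_A = (z_B/z_A)^α = (49.7/27.0)^0.273 = (1.8407)^0.273 = 1.18125
Power-density ratio: P_B/P_A = (V_B/V_A)³ = (1.18125)³ = 1.64827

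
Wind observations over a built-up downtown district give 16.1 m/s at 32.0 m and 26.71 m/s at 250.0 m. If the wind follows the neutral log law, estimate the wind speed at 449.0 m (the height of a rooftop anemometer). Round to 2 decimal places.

29.73 m/s

Log law: V ∝ ln(z/z₀). From the pair, with r = V₁/V₂ = 0.60277,
ln z₀ = (ln z₁ − r·ln z₂)/(1 − r) = (3.4657 − 0.60277×5.5215)/0.39723 = 0.3463 → z₀ = 1.414 m
V₃ = V₁ · ln(z₃/z₀)/ln(z₁/z₀) = 16.1 × 5.7607/3.1194 = 29.7322 m/s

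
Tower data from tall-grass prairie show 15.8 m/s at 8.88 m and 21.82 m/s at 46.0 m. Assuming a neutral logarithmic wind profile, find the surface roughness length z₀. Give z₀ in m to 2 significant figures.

z₀ ≈ 0.12 m

Log law: V(z) ∝ ln(z/z₀). With r = V₁/V₂ = 15.8/21.82 = 0.72411,
r · ln(z₂/z₀) = ln(z₁/z₀) ⇒ ln z₀ = (ln z₁ − r·ln z₂)/(1 − r)
ln z₀ = (2.18380 − 0.72411×3.82864) / 0.27589 = -2.1332
z₀ = exp(-2.1332) = 0.1185 m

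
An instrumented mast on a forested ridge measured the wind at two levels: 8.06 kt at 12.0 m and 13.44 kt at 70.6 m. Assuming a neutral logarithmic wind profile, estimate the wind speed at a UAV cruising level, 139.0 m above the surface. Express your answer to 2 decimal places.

Log law: V ∝ ln(z/z₀). From the pair, with r = V₁/V₂ = 0.59970,
ln z₀ = (ln z₁ − r·ln z₂)/(1 − r) = (2.4849 − 0.59970×4.2570)/0.40030 = -0.1700 → z₀ = 0.8437 m
V₃ = V₁ · ln(z₃/z₀)/ln(z₁/z₀) = 8.06 × 5.1045/2.6549 = 15.4967 kt

15.50 kt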